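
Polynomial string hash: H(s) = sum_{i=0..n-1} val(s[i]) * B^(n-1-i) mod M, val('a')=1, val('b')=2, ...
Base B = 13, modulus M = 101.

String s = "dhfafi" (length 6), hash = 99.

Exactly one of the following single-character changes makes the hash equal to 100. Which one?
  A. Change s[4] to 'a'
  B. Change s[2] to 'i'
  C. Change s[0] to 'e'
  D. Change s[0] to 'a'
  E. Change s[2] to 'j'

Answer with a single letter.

Option A: s[4]='f'->'a', delta=(1-6)*13^1 mod 101 = 36, hash=99+36 mod 101 = 34
Option B: s[2]='f'->'i', delta=(9-6)*13^3 mod 101 = 26, hash=99+26 mod 101 = 24
Option C: s[0]='d'->'e', delta=(5-4)*13^5 mod 101 = 17, hash=99+17 mod 101 = 15
Option D: s[0]='d'->'a', delta=(1-4)*13^5 mod 101 = 50, hash=99+50 mod 101 = 48
Option E: s[2]='f'->'j', delta=(10-6)*13^3 mod 101 = 1, hash=99+1 mod 101 = 100 <-- target

Answer: E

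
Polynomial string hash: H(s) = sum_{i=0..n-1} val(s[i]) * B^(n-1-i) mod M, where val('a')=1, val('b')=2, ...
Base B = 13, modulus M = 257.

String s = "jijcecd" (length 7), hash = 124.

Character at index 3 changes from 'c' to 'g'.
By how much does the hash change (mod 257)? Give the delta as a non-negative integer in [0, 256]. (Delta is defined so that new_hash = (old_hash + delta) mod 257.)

Answer: 50

Derivation:
Delta formula: (val(new) - val(old)) * B^(n-1-k) mod M
  val('g') - val('c') = 7 - 3 = 4
  B^(n-1-k) = 13^3 mod 257 = 141
  Delta = 4 * 141 mod 257 = 50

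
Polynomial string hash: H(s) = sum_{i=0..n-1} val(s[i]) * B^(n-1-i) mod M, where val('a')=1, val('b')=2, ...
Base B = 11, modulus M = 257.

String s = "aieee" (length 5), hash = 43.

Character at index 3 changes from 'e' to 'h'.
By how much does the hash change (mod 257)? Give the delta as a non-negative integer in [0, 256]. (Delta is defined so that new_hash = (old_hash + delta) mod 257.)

Answer: 33

Derivation:
Delta formula: (val(new) - val(old)) * B^(n-1-k) mod M
  val('h') - val('e') = 8 - 5 = 3
  B^(n-1-k) = 11^1 mod 257 = 11
  Delta = 3 * 11 mod 257 = 33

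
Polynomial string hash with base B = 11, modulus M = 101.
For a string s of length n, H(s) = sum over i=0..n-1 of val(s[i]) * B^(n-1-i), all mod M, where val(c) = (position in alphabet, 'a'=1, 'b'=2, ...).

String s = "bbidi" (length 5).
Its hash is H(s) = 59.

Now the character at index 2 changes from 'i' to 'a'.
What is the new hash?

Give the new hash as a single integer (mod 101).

val('i') = 9, val('a') = 1
Position k = 2, exponent = n-1-k = 2
B^2 mod M = 11^2 mod 101 = 20
Delta = (1 - 9) * 20 mod 101 = 42
New hash = (59 + 42) mod 101 = 0

Answer: 0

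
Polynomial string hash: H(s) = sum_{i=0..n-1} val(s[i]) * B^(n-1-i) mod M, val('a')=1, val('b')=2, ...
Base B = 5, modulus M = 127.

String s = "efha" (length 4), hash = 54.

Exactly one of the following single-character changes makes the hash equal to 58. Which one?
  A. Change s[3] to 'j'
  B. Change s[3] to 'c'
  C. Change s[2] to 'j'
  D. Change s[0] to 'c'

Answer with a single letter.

Option A: s[3]='a'->'j', delta=(10-1)*5^0 mod 127 = 9, hash=54+9 mod 127 = 63
Option B: s[3]='a'->'c', delta=(3-1)*5^0 mod 127 = 2, hash=54+2 mod 127 = 56
Option C: s[2]='h'->'j', delta=(10-8)*5^1 mod 127 = 10, hash=54+10 mod 127 = 64
Option D: s[0]='e'->'c', delta=(3-5)*5^3 mod 127 = 4, hash=54+4 mod 127 = 58 <-- target

Answer: D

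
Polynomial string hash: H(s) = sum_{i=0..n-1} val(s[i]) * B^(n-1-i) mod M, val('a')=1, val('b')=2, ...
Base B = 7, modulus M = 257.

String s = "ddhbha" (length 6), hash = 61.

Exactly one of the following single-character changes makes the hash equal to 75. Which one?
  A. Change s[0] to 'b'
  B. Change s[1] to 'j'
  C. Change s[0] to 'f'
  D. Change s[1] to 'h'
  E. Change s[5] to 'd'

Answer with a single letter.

Answer: B

Derivation:
Option A: s[0]='d'->'b', delta=(2-4)*7^5 mod 257 = 53, hash=61+53 mod 257 = 114
Option B: s[1]='d'->'j', delta=(10-4)*7^4 mod 257 = 14, hash=61+14 mod 257 = 75 <-- target
Option C: s[0]='d'->'f', delta=(6-4)*7^5 mod 257 = 204, hash=61+204 mod 257 = 8
Option D: s[1]='d'->'h', delta=(8-4)*7^4 mod 257 = 95, hash=61+95 mod 257 = 156
Option E: s[5]='a'->'d', delta=(4-1)*7^0 mod 257 = 3, hash=61+3 mod 257 = 64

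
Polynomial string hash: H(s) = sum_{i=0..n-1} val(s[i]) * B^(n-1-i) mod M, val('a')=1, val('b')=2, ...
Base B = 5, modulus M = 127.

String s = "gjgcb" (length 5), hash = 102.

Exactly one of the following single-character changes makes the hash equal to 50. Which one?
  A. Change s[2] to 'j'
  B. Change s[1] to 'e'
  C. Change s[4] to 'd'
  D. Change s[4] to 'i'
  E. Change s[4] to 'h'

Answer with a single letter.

Option A: s[2]='g'->'j', delta=(10-7)*5^2 mod 127 = 75, hash=102+75 mod 127 = 50 <-- target
Option B: s[1]='j'->'e', delta=(5-10)*5^3 mod 127 = 10, hash=102+10 mod 127 = 112
Option C: s[4]='b'->'d', delta=(4-2)*5^0 mod 127 = 2, hash=102+2 mod 127 = 104
Option D: s[4]='b'->'i', delta=(9-2)*5^0 mod 127 = 7, hash=102+7 mod 127 = 109
Option E: s[4]='b'->'h', delta=(8-2)*5^0 mod 127 = 6, hash=102+6 mod 127 = 108

Answer: A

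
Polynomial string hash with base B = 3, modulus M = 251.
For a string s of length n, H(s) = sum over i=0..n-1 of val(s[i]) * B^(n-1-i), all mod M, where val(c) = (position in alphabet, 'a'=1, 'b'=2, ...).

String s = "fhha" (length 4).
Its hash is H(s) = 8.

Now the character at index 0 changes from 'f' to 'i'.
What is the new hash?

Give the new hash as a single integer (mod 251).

val('f') = 6, val('i') = 9
Position k = 0, exponent = n-1-k = 3
B^3 mod M = 3^3 mod 251 = 27
Delta = (9 - 6) * 27 mod 251 = 81
New hash = (8 + 81) mod 251 = 89

Answer: 89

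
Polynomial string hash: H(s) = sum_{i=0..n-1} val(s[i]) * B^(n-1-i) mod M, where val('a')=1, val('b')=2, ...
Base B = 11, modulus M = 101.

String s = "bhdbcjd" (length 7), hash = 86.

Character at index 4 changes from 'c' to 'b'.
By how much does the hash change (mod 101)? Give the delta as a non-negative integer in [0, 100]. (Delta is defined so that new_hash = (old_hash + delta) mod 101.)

Answer: 81

Derivation:
Delta formula: (val(new) - val(old)) * B^(n-1-k) mod M
  val('b') - val('c') = 2 - 3 = -1
  B^(n-1-k) = 11^2 mod 101 = 20
  Delta = -1 * 20 mod 101 = 81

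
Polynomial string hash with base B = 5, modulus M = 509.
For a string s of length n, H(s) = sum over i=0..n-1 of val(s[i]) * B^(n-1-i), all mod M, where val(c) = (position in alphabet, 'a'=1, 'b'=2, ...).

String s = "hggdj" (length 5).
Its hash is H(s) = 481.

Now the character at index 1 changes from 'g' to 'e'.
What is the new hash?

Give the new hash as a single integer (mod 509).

Answer: 231

Derivation:
val('g') = 7, val('e') = 5
Position k = 1, exponent = n-1-k = 3
B^3 mod M = 5^3 mod 509 = 125
Delta = (5 - 7) * 125 mod 509 = 259
New hash = (481 + 259) mod 509 = 231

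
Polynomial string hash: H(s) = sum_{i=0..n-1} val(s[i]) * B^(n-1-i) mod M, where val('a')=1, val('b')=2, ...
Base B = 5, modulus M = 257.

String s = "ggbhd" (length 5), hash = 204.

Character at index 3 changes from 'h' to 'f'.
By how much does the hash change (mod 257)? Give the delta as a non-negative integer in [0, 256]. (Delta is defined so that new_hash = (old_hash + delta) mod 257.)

Answer: 247

Derivation:
Delta formula: (val(new) - val(old)) * B^(n-1-k) mod M
  val('f') - val('h') = 6 - 8 = -2
  B^(n-1-k) = 5^1 mod 257 = 5
  Delta = -2 * 5 mod 257 = 247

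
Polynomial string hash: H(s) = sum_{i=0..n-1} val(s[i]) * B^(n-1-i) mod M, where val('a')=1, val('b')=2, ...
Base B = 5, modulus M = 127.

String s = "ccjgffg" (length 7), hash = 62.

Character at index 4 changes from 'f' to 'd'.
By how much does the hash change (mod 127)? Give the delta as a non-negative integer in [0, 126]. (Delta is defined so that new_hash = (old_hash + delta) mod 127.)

Delta formula: (val(new) - val(old)) * B^(n-1-k) mod M
  val('d') - val('f') = 4 - 6 = -2
  B^(n-1-k) = 5^2 mod 127 = 25
  Delta = -2 * 25 mod 127 = 77

Answer: 77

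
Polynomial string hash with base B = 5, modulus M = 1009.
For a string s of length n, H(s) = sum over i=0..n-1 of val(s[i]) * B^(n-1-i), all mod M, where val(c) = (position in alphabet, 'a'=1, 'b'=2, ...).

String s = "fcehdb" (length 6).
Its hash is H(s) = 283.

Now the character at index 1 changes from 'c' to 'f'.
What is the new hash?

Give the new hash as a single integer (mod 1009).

val('c') = 3, val('f') = 6
Position k = 1, exponent = n-1-k = 4
B^4 mod M = 5^4 mod 1009 = 625
Delta = (6 - 3) * 625 mod 1009 = 866
New hash = (283 + 866) mod 1009 = 140

Answer: 140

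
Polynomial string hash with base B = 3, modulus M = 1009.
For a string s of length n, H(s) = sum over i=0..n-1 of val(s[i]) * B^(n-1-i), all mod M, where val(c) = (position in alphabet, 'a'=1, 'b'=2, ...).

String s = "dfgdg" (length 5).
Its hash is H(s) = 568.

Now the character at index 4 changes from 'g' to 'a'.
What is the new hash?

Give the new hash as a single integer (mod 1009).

val('g') = 7, val('a') = 1
Position k = 4, exponent = n-1-k = 0
B^0 mod M = 3^0 mod 1009 = 1
Delta = (1 - 7) * 1 mod 1009 = 1003
New hash = (568 + 1003) mod 1009 = 562

Answer: 562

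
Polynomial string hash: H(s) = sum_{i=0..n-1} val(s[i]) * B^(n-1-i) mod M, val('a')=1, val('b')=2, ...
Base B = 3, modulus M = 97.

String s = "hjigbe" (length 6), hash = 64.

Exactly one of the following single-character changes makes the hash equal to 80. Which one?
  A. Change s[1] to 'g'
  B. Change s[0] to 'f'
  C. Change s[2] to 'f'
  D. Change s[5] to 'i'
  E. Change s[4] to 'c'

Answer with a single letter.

Answer: C

Derivation:
Option A: s[1]='j'->'g', delta=(7-10)*3^4 mod 97 = 48, hash=64+48 mod 97 = 15
Option B: s[0]='h'->'f', delta=(6-8)*3^5 mod 97 = 96, hash=64+96 mod 97 = 63
Option C: s[2]='i'->'f', delta=(6-9)*3^3 mod 97 = 16, hash=64+16 mod 97 = 80 <-- target
Option D: s[5]='e'->'i', delta=(9-5)*3^0 mod 97 = 4, hash=64+4 mod 97 = 68
Option E: s[4]='b'->'c', delta=(3-2)*3^1 mod 97 = 3, hash=64+3 mod 97 = 67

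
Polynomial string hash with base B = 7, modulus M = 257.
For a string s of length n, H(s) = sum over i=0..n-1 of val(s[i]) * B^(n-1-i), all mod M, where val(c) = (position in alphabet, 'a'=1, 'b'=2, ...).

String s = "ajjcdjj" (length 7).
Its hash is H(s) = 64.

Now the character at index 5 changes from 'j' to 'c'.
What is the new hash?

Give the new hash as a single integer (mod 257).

val('j') = 10, val('c') = 3
Position k = 5, exponent = n-1-k = 1
B^1 mod M = 7^1 mod 257 = 7
Delta = (3 - 10) * 7 mod 257 = 208
New hash = (64 + 208) mod 257 = 15

Answer: 15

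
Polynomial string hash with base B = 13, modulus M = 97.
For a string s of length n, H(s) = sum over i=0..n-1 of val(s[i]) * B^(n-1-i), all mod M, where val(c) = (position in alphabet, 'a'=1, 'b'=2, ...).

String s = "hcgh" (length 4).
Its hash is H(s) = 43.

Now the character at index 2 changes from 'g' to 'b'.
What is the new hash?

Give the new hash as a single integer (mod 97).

Answer: 75

Derivation:
val('g') = 7, val('b') = 2
Position k = 2, exponent = n-1-k = 1
B^1 mod M = 13^1 mod 97 = 13
Delta = (2 - 7) * 13 mod 97 = 32
New hash = (43 + 32) mod 97 = 75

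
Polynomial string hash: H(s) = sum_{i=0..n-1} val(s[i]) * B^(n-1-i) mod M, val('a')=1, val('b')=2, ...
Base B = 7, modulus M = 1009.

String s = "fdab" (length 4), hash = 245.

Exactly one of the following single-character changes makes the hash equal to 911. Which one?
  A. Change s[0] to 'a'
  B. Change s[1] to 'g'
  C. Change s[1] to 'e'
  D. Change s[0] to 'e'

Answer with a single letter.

Answer: D

Derivation:
Option A: s[0]='f'->'a', delta=(1-6)*7^3 mod 1009 = 303, hash=245+303 mod 1009 = 548
Option B: s[1]='d'->'g', delta=(7-4)*7^2 mod 1009 = 147, hash=245+147 mod 1009 = 392
Option C: s[1]='d'->'e', delta=(5-4)*7^2 mod 1009 = 49, hash=245+49 mod 1009 = 294
Option D: s[0]='f'->'e', delta=(5-6)*7^3 mod 1009 = 666, hash=245+666 mod 1009 = 911 <-- target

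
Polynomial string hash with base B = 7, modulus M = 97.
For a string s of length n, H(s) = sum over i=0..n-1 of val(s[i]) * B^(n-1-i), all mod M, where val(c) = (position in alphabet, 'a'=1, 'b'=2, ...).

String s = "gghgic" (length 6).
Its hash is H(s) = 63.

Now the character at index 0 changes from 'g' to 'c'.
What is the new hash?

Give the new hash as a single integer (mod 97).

val('g') = 7, val('c') = 3
Position k = 0, exponent = n-1-k = 5
B^5 mod M = 7^5 mod 97 = 26
Delta = (3 - 7) * 26 mod 97 = 90
New hash = (63 + 90) mod 97 = 56

Answer: 56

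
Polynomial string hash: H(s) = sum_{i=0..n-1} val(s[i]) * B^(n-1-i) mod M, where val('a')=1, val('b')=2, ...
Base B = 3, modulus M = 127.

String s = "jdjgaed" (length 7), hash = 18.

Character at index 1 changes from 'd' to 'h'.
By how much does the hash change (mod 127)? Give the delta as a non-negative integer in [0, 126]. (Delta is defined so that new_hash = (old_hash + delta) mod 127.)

Delta formula: (val(new) - val(old)) * B^(n-1-k) mod M
  val('h') - val('d') = 8 - 4 = 4
  B^(n-1-k) = 3^5 mod 127 = 116
  Delta = 4 * 116 mod 127 = 83

Answer: 83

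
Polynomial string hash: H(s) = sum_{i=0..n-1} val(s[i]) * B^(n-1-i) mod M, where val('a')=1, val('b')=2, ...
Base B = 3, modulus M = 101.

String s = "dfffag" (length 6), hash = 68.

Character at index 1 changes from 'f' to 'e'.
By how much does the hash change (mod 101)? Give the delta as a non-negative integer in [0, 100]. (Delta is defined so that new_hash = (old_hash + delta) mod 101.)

Delta formula: (val(new) - val(old)) * B^(n-1-k) mod M
  val('e') - val('f') = 5 - 6 = -1
  B^(n-1-k) = 3^4 mod 101 = 81
  Delta = -1 * 81 mod 101 = 20

Answer: 20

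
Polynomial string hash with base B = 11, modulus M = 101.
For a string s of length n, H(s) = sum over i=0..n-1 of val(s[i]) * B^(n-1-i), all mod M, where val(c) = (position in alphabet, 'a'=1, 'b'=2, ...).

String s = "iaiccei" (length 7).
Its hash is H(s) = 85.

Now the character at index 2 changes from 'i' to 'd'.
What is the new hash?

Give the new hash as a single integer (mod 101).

Answer: 4

Derivation:
val('i') = 9, val('d') = 4
Position k = 2, exponent = n-1-k = 4
B^4 mod M = 11^4 mod 101 = 97
Delta = (4 - 9) * 97 mod 101 = 20
New hash = (85 + 20) mod 101 = 4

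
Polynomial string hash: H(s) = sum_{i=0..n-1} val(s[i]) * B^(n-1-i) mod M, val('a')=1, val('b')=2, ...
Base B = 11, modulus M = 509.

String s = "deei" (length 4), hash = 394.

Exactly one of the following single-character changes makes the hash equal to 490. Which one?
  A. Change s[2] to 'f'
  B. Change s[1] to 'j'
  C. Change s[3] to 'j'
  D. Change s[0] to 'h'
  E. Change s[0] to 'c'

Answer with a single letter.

Option A: s[2]='e'->'f', delta=(6-5)*11^1 mod 509 = 11, hash=394+11 mod 509 = 405
Option B: s[1]='e'->'j', delta=(10-5)*11^2 mod 509 = 96, hash=394+96 mod 509 = 490 <-- target
Option C: s[3]='i'->'j', delta=(10-9)*11^0 mod 509 = 1, hash=394+1 mod 509 = 395
Option D: s[0]='d'->'h', delta=(8-4)*11^3 mod 509 = 234, hash=394+234 mod 509 = 119
Option E: s[0]='d'->'c', delta=(3-4)*11^3 mod 509 = 196, hash=394+196 mod 509 = 81

Answer: B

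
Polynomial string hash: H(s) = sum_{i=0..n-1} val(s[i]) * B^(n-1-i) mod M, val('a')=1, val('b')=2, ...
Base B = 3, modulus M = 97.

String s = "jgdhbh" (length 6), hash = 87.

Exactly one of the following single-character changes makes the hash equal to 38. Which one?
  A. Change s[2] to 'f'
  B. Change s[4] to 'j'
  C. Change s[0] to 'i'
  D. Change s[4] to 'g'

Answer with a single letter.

Answer: C

Derivation:
Option A: s[2]='d'->'f', delta=(6-4)*3^3 mod 97 = 54, hash=87+54 mod 97 = 44
Option B: s[4]='b'->'j', delta=(10-2)*3^1 mod 97 = 24, hash=87+24 mod 97 = 14
Option C: s[0]='j'->'i', delta=(9-10)*3^5 mod 97 = 48, hash=87+48 mod 97 = 38 <-- target
Option D: s[4]='b'->'g', delta=(7-2)*3^1 mod 97 = 15, hash=87+15 mod 97 = 5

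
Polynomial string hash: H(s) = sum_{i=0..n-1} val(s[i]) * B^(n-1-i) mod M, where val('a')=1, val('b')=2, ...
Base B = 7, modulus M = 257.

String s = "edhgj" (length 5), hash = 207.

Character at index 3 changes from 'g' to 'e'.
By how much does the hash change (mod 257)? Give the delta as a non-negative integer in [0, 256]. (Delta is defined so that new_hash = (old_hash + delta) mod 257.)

Answer: 243

Derivation:
Delta formula: (val(new) - val(old)) * B^(n-1-k) mod M
  val('e') - val('g') = 5 - 7 = -2
  B^(n-1-k) = 7^1 mod 257 = 7
  Delta = -2 * 7 mod 257 = 243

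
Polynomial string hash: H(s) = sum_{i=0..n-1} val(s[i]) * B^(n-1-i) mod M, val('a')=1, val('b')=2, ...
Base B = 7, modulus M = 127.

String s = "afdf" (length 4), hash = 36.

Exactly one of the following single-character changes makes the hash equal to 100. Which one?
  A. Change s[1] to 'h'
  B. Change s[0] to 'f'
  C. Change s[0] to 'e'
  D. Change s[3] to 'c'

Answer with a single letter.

Option A: s[1]='f'->'h', delta=(8-6)*7^2 mod 127 = 98, hash=36+98 mod 127 = 7
Option B: s[0]='a'->'f', delta=(6-1)*7^3 mod 127 = 64, hash=36+64 mod 127 = 100 <-- target
Option C: s[0]='a'->'e', delta=(5-1)*7^3 mod 127 = 102, hash=36+102 mod 127 = 11
Option D: s[3]='f'->'c', delta=(3-6)*7^0 mod 127 = 124, hash=36+124 mod 127 = 33

Answer: B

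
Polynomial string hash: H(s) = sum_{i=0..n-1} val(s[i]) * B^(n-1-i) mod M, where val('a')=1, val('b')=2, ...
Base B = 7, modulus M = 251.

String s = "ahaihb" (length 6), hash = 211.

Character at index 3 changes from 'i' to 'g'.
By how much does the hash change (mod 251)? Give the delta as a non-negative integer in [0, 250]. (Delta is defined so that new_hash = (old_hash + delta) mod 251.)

Answer: 153

Derivation:
Delta formula: (val(new) - val(old)) * B^(n-1-k) mod M
  val('g') - val('i') = 7 - 9 = -2
  B^(n-1-k) = 7^2 mod 251 = 49
  Delta = -2 * 49 mod 251 = 153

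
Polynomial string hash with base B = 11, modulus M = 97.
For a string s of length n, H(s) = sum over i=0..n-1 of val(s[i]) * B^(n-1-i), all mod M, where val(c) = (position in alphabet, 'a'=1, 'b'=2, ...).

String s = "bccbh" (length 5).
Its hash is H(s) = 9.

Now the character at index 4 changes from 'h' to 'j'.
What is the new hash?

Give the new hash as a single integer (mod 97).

Answer: 11

Derivation:
val('h') = 8, val('j') = 10
Position k = 4, exponent = n-1-k = 0
B^0 mod M = 11^0 mod 97 = 1
Delta = (10 - 8) * 1 mod 97 = 2
New hash = (9 + 2) mod 97 = 11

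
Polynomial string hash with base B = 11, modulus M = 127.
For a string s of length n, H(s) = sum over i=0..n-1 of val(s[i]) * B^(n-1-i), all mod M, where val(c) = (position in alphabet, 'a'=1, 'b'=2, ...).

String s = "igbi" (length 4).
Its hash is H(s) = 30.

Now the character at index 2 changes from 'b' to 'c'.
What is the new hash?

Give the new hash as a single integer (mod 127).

val('b') = 2, val('c') = 3
Position k = 2, exponent = n-1-k = 1
B^1 mod M = 11^1 mod 127 = 11
Delta = (3 - 2) * 11 mod 127 = 11
New hash = (30 + 11) mod 127 = 41

Answer: 41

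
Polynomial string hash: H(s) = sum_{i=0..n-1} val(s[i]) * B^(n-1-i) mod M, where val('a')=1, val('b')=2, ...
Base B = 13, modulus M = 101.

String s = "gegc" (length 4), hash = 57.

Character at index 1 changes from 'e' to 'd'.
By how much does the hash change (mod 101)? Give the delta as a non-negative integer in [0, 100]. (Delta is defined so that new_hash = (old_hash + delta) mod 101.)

Delta formula: (val(new) - val(old)) * B^(n-1-k) mod M
  val('d') - val('e') = 4 - 5 = -1
  B^(n-1-k) = 13^2 mod 101 = 68
  Delta = -1 * 68 mod 101 = 33

Answer: 33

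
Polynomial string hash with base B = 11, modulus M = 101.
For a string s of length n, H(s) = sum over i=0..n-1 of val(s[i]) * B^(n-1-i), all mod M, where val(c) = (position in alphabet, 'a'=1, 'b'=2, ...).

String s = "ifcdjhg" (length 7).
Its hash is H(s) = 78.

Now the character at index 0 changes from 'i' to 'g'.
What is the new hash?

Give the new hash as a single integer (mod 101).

val('i') = 9, val('g') = 7
Position k = 0, exponent = n-1-k = 6
B^6 mod M = 11^6 mod 101 = 21
Delta = (7 - 9) * 21 mod 101 = 59
New hash = (78 + 59) mod 101 = 36

Answer: 36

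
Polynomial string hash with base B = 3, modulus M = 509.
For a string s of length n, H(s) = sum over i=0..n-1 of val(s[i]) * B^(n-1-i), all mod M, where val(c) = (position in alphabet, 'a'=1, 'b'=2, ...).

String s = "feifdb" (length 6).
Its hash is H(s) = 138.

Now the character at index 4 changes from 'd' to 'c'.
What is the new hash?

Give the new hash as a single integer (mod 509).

val('d') = 4, val('c') = 3
Position k = 4, exponent = n-1-k = 1
B^1 mod M = 3^1 mod 509 = 3
Delta = (3 - 4) * 3 mod 509 = 506
New hash = (138 + 506) mod 509 = 135

Answer: 135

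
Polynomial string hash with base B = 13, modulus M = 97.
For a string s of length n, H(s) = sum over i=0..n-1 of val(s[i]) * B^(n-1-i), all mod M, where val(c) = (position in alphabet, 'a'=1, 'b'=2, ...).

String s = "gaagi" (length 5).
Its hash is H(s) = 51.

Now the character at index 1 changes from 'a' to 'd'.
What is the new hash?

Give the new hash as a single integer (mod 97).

Answer: 46

Derivation:
val('a') = 1, val('d') = 4
Position k = 1, exponent = n-1-k = 3
B^3 mod M = 13^3 mod 97 = 63
Delta = (4 - 1) * 63 mod 97 = 92
New hash = (51 + 92) mod 97 = 46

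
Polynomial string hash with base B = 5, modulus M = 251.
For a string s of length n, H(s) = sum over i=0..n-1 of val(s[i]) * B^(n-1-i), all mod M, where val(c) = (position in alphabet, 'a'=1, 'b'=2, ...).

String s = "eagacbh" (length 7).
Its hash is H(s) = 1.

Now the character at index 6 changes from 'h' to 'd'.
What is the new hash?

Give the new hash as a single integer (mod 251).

Answer: 248

Derivation:
val('h') = 8, val('d') = 4
Position k = 6, exponent = n-1-k = 0
B^0 mod M = 5^0 mod 251 = 1
Delta = (4 - 8) * 1 mod 251 = 247
New hash = (1 + 247) mod 251 = 248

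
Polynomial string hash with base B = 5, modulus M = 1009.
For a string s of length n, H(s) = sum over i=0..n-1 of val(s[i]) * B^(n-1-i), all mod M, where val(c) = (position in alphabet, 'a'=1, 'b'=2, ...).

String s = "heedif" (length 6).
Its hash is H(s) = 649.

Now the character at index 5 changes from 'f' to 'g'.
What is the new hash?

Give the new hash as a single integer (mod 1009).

Answer: 650

Derivation:
val('f') = 6, val('g') = 7
Position k = 5, exponent = n-1-k = 0
B^0 mod M = 5^0 mod 1009 = 1
Delta = (7 - 6) * 1 mod 1009 = 1
New hash = (649 + 1) mod 1009 = 650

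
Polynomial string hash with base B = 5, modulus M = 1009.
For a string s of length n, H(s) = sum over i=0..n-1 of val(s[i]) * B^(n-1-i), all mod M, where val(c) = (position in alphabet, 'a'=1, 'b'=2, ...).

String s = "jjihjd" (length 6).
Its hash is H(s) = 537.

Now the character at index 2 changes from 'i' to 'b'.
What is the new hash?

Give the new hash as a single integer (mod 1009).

val('i') = 9, val('b') = 2
Position k = 2, exponent = n-1-k = 3
B^3 mod M = 5^3 mod 1009 = 125
Delta = (2 - 9) * 125 mod 1009 = 134
New hash = (537 + 134) mod 1009 = 671

Answer: 671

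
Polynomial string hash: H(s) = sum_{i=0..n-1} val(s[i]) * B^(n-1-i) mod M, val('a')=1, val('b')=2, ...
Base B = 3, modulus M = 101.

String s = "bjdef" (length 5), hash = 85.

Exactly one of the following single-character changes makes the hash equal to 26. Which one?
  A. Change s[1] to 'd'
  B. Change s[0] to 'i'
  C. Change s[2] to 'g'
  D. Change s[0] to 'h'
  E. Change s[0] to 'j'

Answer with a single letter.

Answer: E

Derivation:
Option A: s[1]='j'->'d', delta=(4-10)*3^3 mod 101 = 40, hash=85+40 mod 101 = 24
Option B: s[0]='b'->'i', delta=(9-2)*3^4 mod 101 = 62, hash=85+62 mod 101 = 46
Option C: s[2]='d'->'g', delta=(7-4)*3^2 mod 101 = 27, hash=85+27 mod 101 = 11
Option D: s[0]='b'->'h', delta=(8-2)*3^4 mod 101 = 82, hash=85+82 mod 101 = 66
Option E: s[0]='b'->'j', delta=(10-2)*3^4 mod 101 = 42, hash=85+42 mod 101 = 26 <-- target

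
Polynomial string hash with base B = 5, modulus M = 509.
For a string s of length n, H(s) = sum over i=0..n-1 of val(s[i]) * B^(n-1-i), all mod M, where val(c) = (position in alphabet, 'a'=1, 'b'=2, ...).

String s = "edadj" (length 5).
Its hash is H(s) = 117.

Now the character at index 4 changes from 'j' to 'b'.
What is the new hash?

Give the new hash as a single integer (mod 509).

val('j') = 10, val('b') = 2
Position k = 4, exponent = n-1-k = 0
B^0 mod M = 5^0 mod 509 = 1
Delta = (2 - 10) * 1 mod 509 = 501
New hash = (117 + 501) mod 509 = 109

Answer: 109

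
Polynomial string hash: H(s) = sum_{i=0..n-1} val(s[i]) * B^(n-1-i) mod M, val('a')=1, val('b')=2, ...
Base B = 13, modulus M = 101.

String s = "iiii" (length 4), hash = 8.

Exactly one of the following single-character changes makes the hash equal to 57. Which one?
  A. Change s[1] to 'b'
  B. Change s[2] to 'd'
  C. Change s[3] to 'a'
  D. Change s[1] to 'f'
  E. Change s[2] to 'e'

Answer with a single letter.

Answer: E

Derivation:
Option A: s[1]='i'->'b', delta=(2-9)*13^2 mod 101 = 29, hash=8+29 mod 101 = 37
Option B: s[2]='i'->'d', delta=(4-9)*13^1 mod 101 = 36, hash=8+36 mod 101 = 44
Option C: s[3]='i'->'a', delta=(1-9)*13^0 mod 101 = 93, hash=8+93 mod 101 = 0
Option D: s[1]='i'->'f', delta=(6-9)*13^2 mod 101 = 99, hash=8+99 mod 101 = 6
Option E: s[2]='i'->'e', delta=(5-9)*13^1 mod 101 = 49, hash=8+49 mod 101 = 57 <-- target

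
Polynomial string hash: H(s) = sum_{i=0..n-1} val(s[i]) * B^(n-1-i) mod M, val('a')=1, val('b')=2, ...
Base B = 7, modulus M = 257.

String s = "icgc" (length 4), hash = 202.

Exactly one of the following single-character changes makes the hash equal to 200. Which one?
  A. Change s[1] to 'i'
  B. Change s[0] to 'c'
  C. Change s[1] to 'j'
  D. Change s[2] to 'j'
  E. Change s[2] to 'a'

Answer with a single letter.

Option A: s[1]='c'->'i', delta=(9-3)*7^2 mod 257 = 37, hash=202+37 mod 257 = 239
Option B: s[0]='i'->'c', delta=(3-9)*7^3 mod 257 = 255, hash=202+255 mod 257 = 200 <-- target
Option C: s[1]='c'->'j', delta=(10-3)*7^2 mod 257 = 86, hash=202+86 mod 257 = 31
Option D: s[2]='g'->'j', delta=(10-7)*7^1 mod 257 = 21, hash=202+21 mod 257 = 223
Option E: s[2]='g'->'a', delta=(1-7)*7^1 mod 257 = 215, hash=202+215 mod 257 = 160

Answer: B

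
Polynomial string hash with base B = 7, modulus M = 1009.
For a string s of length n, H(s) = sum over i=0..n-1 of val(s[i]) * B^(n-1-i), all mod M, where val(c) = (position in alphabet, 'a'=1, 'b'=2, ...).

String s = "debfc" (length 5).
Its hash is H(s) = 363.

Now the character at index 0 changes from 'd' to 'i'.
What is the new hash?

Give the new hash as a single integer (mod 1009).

val('d') = 4, val('i') = 9
Position k = 0, exponent = n-1-k = 4
B^4 mod M = 7^4 mod 1009 = 383
Delta = (9 - 4) * 383 mod 1009 = 906
New hash = (363 + 906) mod 1009 = 260

Answer: 260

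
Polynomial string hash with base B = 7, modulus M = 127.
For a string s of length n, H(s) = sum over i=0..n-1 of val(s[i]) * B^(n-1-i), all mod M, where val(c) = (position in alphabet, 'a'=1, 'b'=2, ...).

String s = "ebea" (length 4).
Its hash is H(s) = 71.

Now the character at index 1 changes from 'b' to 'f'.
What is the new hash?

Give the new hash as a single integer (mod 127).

Answer: 13

Derivation:
val('b') = 2, val('f') = 6
Position k = 1, exponent = n-1-k = 2
B^2 mod M = 7^2 mod 127 = 49
Delta = (6 - 2) * 49 mod 127 = 69
New hash = (71 + 69) mod 127 = 13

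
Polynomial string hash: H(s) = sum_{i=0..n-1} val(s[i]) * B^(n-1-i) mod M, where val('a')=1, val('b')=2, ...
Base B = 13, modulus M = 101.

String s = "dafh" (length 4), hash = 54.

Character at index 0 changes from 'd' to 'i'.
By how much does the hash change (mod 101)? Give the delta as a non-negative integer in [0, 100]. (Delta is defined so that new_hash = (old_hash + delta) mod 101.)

Delta formula: (val(new) - val(old)) * B^(n-1-k) mod M
  val('i') - val('d') = 9 - 4 = 5
  B^(n-1-k) = 13^3 mod 101 = 76
  Delta = 5 * 76 mod 101 = 77

Answer: 77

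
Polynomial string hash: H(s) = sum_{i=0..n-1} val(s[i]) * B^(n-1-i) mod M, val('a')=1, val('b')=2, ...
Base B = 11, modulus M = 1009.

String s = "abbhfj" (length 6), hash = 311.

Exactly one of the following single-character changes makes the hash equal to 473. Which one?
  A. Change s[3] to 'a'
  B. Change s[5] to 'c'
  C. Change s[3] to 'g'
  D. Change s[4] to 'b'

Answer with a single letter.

Answer: A

Derivation:
Option A: s[3]='h'->'a', delta=(1-8)*11^2 mod 1009 = 162, hash=311+162 mod 1009 = 473 <-- target
Option B: s[5]='j'->'c', delta=(3-10)*11^0 mod 1009 = 1002, hash=311+1002 mod 1009 = 304
Option C: s[3]='h'->'g', delta=(7-8)*11^2 mod 1009 = 888, hash=311+888 mod 1009 = 190
Option D: s[4]='f'->'b', delta=(2-6)*11^1 mod 1009 = 965, hash=311+965 mod 1009 = 267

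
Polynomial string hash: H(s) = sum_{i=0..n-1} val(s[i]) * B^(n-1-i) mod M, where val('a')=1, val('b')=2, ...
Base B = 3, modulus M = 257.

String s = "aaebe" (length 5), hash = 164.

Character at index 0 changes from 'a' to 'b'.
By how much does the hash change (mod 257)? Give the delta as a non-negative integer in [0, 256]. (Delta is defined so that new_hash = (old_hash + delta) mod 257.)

Delta formula: (val(new) - val(old)) * B^(n-1-k) mod M
  val('b') - val('a') = 2 - 1 = 1
  B^(n-1-k) = 3^4 mod 257 = 81
  Delta = 1 * 81 mod 257 = 81

Answer: 81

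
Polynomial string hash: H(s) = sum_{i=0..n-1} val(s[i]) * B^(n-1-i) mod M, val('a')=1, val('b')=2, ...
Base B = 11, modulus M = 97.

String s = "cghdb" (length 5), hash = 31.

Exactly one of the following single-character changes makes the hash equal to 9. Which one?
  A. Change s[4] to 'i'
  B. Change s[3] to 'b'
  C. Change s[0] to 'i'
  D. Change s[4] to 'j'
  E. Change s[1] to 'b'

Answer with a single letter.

Option A: s[4]='b'->'i', delta=(9-2)*11^0 mod 97 = 7, hash=31+7 mod 97 = 38
Option B: s[3]='d'->'b', delta=(2-4)*11^1 mod 97 = 75, hash=31+75 mod 97 = 9 <-- target
Option C: s[0]='c'->'i', delta=(9-3)*11^4 mod 97 = 61, hash=31+61 mod 97 = 92
Option D: s[4]='b'->'j', delta=(10-2)*11^0 mod 97 = 8, hash=31+8 mod 97 = 39
Option E: s[1]='g'->'b', delta=(2-7)*11^3 mod 97 = 38, hash=31+38 mod 97 = 69

Answer: B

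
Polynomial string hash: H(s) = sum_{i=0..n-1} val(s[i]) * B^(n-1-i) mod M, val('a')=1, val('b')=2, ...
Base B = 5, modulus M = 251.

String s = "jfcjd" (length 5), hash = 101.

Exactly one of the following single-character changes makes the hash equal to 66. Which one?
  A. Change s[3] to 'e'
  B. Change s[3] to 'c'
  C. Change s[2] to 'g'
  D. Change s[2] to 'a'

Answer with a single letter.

Answer: B

Derivation:
Option A: s[3]='j'->'e', delta=(5-10)*5^1 mod 251 = 226, hash=101+226 mod 251 = 76
Option B: s[3]='j'->'c', delta=(3-10)*5^1 mod 251 = 216, hash=101+216 mod 251 = 66 <-- target
Option C: s[2]='c'->'g', delta=(7-3)*5^2 mod 251 = 100, hash=101+100 mod 251 = 201
Option D: s[2]='c'->'a', delta=(1-3)*5^2 mod 251 = 201, hash=101+201 mod 251 = 51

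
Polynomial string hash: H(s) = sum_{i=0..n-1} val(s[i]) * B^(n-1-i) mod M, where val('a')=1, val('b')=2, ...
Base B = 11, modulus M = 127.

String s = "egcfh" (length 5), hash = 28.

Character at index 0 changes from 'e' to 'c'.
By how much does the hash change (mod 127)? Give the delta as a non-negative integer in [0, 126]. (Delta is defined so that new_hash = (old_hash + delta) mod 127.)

Delta formula: (val(new) - val(old)) * B^(n-1-k) mod M
  val('c') - val('e') = 3 - 5 = -2
  B^(n-1-k) = 11^4 mod 127 = 36
  Delta = -2 * 36 mod 127 = 55

Answer: 55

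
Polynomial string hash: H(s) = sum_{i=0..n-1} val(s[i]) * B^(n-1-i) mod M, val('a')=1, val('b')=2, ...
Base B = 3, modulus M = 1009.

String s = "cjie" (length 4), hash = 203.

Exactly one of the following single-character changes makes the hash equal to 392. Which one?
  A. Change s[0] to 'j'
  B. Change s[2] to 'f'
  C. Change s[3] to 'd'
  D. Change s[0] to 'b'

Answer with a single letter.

Option A: s[0]='c'->'j', delta=(10-3)*3^3 mod 1009 = 189, hash=203+189 mod 1009 = 392 <-- target
Option B: s[2]='i'->'f', delta=(6-9)*3^1 mod 1009 = 1000, hash=203+1000 mod 1009 = 194
Option C: s[3]='e'->'d', delta=(4-5)*3^0 mod 1009 = 1008, hash=203+1008 mod 1009 = 202
Option D: s[0]='c'->'b', delta=(2-3)*3^3 mod 1009 = 982, hash=203+982 mod 1009 = 176

Answer: A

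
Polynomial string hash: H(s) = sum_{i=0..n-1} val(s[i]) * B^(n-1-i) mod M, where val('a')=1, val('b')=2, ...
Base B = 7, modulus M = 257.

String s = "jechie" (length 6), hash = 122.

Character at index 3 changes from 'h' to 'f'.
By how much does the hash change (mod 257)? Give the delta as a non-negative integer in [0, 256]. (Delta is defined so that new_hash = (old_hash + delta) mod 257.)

Answer: 159

Derivation:
Delta formula: (val(new) - val(old)) * B^(n-1-k) mod M
  val('f') - val('h') = 6 - 8 = -2
  B^(n-1-k) = 7^2 mod 257 = 49
  Delta = -2 * 49 mod 257 = 159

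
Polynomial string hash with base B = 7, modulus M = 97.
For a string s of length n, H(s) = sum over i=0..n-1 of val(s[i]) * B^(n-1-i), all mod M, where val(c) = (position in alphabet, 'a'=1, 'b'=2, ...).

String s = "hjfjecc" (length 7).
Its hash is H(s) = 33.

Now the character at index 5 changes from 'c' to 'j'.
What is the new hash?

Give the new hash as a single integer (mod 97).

Answer: 82

Derivation:
val('c') = 3, val('j') = 10
Position k = 5, exponent = n-1-k = 1
B^1 mod M = 7^1 mod 97 = 7
Delta = (10 - 3) * 7 mod 97 = 49
New hash = (33 + 49) mod 97 = 82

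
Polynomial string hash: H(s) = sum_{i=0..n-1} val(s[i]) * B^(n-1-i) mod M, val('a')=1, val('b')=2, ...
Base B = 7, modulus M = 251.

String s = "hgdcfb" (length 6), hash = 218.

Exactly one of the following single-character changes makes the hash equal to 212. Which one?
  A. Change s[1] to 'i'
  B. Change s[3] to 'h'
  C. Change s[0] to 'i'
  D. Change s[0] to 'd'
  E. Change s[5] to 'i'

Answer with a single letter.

Answer: B

Derivation:
Option A: s[1]='g'->'i', delta=(9-7)*7^4 mod 251 = 33, hash=218+33 mod 251 = 0
Option B: s[3]='c'->'h', delta=(8-3)*7^2 mod 251 = 245, hash=218+245 mod 251 = 212 <-- target
Option C: s[0]='h'->'i', delta=(9-8)*7^5 mod 251 = 241, hash=218+241 mod 251 = 208
Option D: s[0]='h'->'d', delta=(4-8)*7^5 mod 251 = 40, hash=218+40 mod 251 = 7
Option E: s[5]='b'->'i', delta=(9-2)*7^0 mod 251 = 7, hash=218+7 mod 251 = 225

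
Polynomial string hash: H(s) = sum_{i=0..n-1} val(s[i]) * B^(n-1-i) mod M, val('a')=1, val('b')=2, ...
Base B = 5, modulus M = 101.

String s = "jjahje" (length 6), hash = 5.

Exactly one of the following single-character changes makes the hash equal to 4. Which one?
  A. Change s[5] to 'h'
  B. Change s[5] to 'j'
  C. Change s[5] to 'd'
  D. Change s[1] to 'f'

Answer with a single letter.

Option A: s[5]='e'->'h', delta=(8-5)*5^0 mod 101 = 3, hash=5+3 mod 101 = 8
Option B: s[5]='e'->'j', delta=(10-5)*5^0 mod 101 = 5, hash=5+5 mod 101 = 10
Option C: s[5]='e'->'d', delta=(4-5)*5^0 mod 101 = 100, hash=5+100 mod 101 = 4 <-- target
Option D: s[1]='j'->'f', delta=(6-10)*5^4 mod 101 = 25, hash=5+25 mod 101 = 30

Answer: C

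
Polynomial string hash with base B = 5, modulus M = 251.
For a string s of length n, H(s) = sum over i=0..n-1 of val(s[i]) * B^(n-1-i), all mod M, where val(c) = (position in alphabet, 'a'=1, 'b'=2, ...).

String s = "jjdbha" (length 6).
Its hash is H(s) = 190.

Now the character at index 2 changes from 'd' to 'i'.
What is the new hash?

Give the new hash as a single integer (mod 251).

val('d') = 4, val('i') = 9
Position k = 2, exponent = n-1-k = 3
B^3 mod M = 5^3 mod 251 = 125
Delta = (9 - 4) * 125 mod 251 = 123
New hash = (190 + 123) mod 251 = 62

Answer: 62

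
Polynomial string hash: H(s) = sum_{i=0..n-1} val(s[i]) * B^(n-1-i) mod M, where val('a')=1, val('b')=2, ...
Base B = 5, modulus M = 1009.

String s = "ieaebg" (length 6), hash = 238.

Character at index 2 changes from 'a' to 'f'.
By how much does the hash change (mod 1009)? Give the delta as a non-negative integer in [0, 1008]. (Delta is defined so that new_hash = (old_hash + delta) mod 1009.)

Answer: 625

Derivation:
Delta formula: (val(new) - val(old)) * B^(n-1-k) mod M
  val('f') - val('a') = 6 - 1 = 5
  B^(n-1-k) = 5^3 mod 1009 = 125
  Delta = 5 * 125 mod 1009 = 625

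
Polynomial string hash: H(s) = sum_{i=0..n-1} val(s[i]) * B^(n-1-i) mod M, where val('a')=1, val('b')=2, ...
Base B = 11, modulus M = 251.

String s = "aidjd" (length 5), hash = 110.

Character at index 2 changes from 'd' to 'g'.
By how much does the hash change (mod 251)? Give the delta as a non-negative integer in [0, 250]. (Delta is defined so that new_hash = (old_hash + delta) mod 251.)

Delta formula: (val(new) - val(old)) * B^(n-1-k) mod M
  val('g') - val('d') = 7 - 4 = 3
  B^(n-1-k) = 11^2 mod 251 = 121
  Delta = 3 * 121 mod 251 = 112

Answer: 112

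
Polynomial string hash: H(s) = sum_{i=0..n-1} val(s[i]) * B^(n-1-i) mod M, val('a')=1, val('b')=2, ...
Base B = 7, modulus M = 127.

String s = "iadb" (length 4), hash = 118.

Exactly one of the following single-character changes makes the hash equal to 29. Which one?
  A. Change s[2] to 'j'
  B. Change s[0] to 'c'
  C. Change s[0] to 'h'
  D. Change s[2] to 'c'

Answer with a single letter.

Answer: C

Derivation:
Option A: s[2]='d'->'j', delta=(10-4)*7^1 mod 127 = 42, hash=118+42 mod 127 = 33
Option B: s[0]='i'->'c', delta=(3-9)*7^3 mod 127 = 101, hash=118+101 mod 127 = 92
Option C: s[0]='i'->'h', delta=(8-9)*7^3 mod 127 = 38, hash=118+38 mod 127 = 29 <-- target
Option D: s[2]='d'->'c', delta=(3-4)*7^1 mod 127 = 120, hash=118+120 mod 127 = 111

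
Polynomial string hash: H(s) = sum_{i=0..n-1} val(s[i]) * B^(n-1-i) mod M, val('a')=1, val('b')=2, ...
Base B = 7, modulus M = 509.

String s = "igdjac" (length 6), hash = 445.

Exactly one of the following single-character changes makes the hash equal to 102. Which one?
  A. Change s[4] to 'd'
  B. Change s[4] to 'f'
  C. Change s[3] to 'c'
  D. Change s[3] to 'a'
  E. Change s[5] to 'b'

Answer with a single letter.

Option A: s[4]='a'->'d', delta=(4-1)*7^1 mod 509 = 21, hash=445+21 mod 509 = 466
Option B: s[4]='a'->'f', delta=(6-1)*7^1 mod 509 = 35, hash=445+35 mod 509 = 480
Option C: s[3]='j'->'c', delta=(3-10)*7^2 mod 509 = 166, hash=445+166 mod 509 = 102 <-- target
Option D: s[3]='j'->'a', delta=(1-10)*7^2 mod 509 = 68, hash=445+68 mod 509 = 4
Option E: s[5]='c'->'b', delta=(2-3)*7^0 mod 509 = 508, hash=445+508 mod 509 = 444

Answer: C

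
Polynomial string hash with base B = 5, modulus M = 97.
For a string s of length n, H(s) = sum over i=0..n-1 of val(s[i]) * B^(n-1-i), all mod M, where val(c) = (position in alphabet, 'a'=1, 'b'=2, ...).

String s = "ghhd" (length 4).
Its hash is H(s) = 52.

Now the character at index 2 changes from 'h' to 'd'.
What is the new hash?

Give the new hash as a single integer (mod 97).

Answer: 32

Derivation:
val('h') = 8, val('d') = 4
Position k = 2, exponent = n-1-k = 1
B^1 mod M = 5^1 mod 97 = 5
Delta = (4 - 8) * 5 mod 97 = 77
New hash = (52 + 77) mod 97 = 32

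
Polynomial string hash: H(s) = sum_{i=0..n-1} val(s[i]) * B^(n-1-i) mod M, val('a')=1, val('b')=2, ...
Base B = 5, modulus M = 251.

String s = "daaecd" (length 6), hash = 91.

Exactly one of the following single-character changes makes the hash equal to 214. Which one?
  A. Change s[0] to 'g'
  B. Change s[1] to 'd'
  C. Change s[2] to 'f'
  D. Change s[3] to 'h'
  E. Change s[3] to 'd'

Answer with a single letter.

Option A: s[0]='d'->'g', delta=(7-4)*5^5 mod 251 = 88, hash=91+88 mod 251 = 179
Option B: s[1]='a'->'d', delta=(4-1)*5^4 mod 251 = 118, hash=91+118 mod 251 = 209
Option C: s[2]='a'->'f', delta=(6-1)*5^3 mod 251 = 123, hash=91+123 mod 251 = 214 <-- target
Option D: s[3]='e'->'h', delta=(8-5)*5^2 mod 251 = 75, hash=91+75 mod 251 = 166
Option E: s[3]='e'->'d', delta=(4-5)*5^2 mod 251 = 226, hash=91+226 mod 251 = 66

Answer: C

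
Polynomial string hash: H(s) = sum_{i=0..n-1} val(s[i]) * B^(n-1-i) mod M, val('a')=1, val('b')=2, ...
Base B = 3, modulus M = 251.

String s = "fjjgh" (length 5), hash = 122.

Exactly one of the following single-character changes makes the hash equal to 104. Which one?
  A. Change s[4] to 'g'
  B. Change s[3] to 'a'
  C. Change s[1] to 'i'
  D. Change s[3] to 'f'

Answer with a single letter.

Option A: s[4]='h'->'g', delta=(7-8)*3^0 mod 251 = 250, hash=122+250 mod 251 = 121
Option B: s[3]='g'->'a', delta=(1-7)*3^1 mod 251 = 233, hash=122+233 mod 251 = 104 <-- target
Option C: s[1]='j'->'i', delta=(9-10)*3^3 mod 251 = 224, hash=122+224 mod 251 = 95
Option D: s[3]='g'->'f', delta=(6-7)*3^1 mod 251 = 248, hash=122+248 mod 251 = 119

Answer: B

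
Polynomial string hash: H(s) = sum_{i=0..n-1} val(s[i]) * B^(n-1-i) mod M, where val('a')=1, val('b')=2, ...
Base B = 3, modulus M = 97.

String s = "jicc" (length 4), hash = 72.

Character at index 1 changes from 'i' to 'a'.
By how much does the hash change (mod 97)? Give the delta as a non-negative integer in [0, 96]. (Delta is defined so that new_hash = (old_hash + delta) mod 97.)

Answer: 25

Derivation:
Delta formula: (val(new) - val(old)) * B^(n-1-k) mod M
  val('a') - val('i') = 1 - 9 = -8
  B^(n-1-k) = 3^2 mod 97 = 9
  Delta = -8 * 9 mod 97 = 25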